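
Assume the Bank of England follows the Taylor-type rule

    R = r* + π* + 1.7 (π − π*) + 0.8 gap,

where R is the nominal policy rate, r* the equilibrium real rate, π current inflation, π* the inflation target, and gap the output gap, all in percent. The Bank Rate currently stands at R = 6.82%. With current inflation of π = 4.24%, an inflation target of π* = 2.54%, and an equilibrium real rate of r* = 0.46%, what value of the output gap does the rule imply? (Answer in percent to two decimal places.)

0.8 gap = 6.82 − 0.46 − 2.54 − 1.7 × (4.24 − 2.54) = 0.93
gap = 0.93 / 0.8 = 1.16

1.16%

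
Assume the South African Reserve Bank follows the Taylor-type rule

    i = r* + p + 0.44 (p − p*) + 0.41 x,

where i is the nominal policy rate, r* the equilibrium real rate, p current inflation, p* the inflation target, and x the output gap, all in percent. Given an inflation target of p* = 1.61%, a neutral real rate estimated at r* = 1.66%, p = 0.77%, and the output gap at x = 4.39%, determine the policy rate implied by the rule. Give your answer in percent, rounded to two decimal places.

i = 1.66 + 0.77 + 0.44 × (0.77 − 1.61) + 0.41 × 4.39
   = 1.66 + 0.77 − 0.3696 + 1.7999 = 3.86

3.86%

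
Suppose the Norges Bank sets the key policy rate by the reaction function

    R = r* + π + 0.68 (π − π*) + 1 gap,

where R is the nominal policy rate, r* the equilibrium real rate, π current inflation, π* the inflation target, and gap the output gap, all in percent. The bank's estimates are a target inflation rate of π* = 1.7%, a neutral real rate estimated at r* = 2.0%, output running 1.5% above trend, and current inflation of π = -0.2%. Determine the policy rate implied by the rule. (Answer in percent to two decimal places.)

Output 1.5% above potential → gap = 1.5.
R = 2.0 + (-0.2) + 0.68 × (-0.2 − 1.7) + 1 × 1.5
   = 2.0 − 0.2 − 1.292 + 1.5 = 2.01

2.01%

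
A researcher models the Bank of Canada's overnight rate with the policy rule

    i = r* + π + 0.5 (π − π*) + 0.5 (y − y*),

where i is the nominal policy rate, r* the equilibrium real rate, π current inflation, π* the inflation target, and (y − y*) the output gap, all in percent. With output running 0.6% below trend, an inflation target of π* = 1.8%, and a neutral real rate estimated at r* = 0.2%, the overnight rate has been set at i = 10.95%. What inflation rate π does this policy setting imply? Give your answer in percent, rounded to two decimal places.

7.97%

Output 0.6% below potential → (y − y*) = -0.6.
Collecting π: i = r* + (1 + 0.5) π − 0.5 π* + 0.5 (y − y*)
1.5 π = 10.95 − 0.2 + 0.5 × 1.8 − 0.5 × (-0.6) = 11.95
π = 11.95 / 1.5 = 7.97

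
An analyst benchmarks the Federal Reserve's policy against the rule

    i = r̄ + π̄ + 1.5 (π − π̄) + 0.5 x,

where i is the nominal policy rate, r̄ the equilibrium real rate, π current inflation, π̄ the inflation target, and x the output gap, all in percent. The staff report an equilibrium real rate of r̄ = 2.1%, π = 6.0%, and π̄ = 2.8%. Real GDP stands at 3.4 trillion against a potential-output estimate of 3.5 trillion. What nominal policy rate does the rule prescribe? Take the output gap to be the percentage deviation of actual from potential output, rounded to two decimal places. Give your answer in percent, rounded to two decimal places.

8.27%

Output gap = 100 × (3.4 − 3.5) / 3.5 = -2.86%.
i = 2.10 + 2.80 + 1.5 × (6.00 − 2.80) + 0.5 × (-2.86)
   = 2.10 + 2.8 + 4.8 − 1.43 = 8.27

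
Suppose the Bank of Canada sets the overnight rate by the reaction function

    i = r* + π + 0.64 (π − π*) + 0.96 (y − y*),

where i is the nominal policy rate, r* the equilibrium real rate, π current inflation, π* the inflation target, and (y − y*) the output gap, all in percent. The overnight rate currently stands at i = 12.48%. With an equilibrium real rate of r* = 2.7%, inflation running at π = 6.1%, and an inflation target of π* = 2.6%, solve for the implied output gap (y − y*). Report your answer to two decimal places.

0.96 (y − y*) = 12.48 − 2.7 − 6.1 − 0.64 × (6.1 − 2.6) = 1.44
(y − y*) = 1.44 / 0.96 = 1.50

1.50%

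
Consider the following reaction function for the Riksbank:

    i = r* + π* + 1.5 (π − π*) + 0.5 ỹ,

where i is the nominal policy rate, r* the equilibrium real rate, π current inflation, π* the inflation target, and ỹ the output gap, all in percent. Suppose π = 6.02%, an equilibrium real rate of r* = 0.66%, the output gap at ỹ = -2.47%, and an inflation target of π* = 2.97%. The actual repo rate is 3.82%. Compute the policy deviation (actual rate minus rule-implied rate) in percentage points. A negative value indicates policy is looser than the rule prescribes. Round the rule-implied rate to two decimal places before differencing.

i = 0.66 + 2.97 + 1.5 × (6.02 − 2.97) + 0.5 × (-2.47)
   = 0.66 + 2.97 + 4.575 − 1.235 = 6.97
Deviation = 3.82 − 6.97 = -3.15 pp.

-3.15 pp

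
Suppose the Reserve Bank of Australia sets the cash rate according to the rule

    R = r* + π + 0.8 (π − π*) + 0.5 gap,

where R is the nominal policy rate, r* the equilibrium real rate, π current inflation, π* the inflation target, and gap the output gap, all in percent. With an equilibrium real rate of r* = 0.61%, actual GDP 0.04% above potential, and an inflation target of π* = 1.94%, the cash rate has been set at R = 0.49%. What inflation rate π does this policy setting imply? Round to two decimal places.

Output 0.04% above potential → gap = 0.04.
Collecting π: R = r* + (1 + 0.8) π − 0.8 π* + 0.5 gap
1.8 π = 0.49 − 0.61 + 0.8 × 1.94 − 0.5 × 0.04 = 1.412
π = 1.412 / 1.8 = 0.78

0.78%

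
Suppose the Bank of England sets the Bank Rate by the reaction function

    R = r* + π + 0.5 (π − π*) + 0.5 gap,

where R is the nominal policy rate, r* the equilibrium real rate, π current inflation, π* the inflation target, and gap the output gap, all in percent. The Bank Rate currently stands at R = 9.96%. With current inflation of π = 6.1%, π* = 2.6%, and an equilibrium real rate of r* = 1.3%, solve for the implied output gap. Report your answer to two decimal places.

1.62%

0.5 gap = 9.96 − 1.3 − 6.1 − 0.5 × (6.1 − 2.6) = 0.81
gap = 0.81 / 0.5 = 1.62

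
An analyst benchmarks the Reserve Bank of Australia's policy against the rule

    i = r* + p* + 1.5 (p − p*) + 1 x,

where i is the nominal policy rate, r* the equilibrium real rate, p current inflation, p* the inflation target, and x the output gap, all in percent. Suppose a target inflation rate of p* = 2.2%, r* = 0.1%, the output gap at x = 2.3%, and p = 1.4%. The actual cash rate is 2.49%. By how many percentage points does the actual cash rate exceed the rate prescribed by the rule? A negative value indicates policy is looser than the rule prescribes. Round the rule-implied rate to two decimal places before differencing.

-0.91 pp

i = 0.1 + 2.2 + 1.5 × (1.4 − 2.2) + 1 × 2.3
   = 0.1 + 2.2 − 1.2 + 2.3 = 3.40
Deviation = 2.49 − 3.40 = -0.91 pp.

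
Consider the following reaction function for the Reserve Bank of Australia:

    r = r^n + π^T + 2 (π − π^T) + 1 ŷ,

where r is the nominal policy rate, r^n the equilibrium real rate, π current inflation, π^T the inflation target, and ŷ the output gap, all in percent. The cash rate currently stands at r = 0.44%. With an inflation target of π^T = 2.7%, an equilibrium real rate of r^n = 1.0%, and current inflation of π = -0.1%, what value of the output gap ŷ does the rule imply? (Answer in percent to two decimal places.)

1 ŷ = 0.44 − 1.0 − 2.7 − 2 × ((-0.1) − 2.7) = 2.34
ŷ = 2.34 / 1 = 2.34

2.34%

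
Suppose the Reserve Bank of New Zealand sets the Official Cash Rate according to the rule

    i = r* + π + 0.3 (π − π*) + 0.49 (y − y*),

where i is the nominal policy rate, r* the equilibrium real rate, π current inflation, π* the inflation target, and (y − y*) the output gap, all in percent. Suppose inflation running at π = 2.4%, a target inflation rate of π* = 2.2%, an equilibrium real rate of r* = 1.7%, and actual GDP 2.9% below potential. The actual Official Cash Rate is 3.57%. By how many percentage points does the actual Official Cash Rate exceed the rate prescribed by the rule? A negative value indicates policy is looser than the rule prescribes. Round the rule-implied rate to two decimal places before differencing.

Output 2.9% below potential → (y − y*) = -2.9.
i = 1.7 + 2.4 + 0.3 × (2.4 − 2.2) + 0.49 × (-2.9)
   = 1.7 + 2.4 + 0.06 − 1.421 = 2.74
Deviation = 3.57 − 2.74 = 0.83 pp.

0.83 pp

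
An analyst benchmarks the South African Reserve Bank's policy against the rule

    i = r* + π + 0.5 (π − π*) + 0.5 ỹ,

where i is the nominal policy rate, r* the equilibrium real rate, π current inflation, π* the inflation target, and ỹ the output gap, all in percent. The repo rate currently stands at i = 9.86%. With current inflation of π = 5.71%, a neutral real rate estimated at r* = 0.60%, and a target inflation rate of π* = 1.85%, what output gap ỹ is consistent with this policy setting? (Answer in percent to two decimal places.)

0.5 ỹ = 9.86 − 0.60 − 5.71 − 0.5 × (5.71 − 1.85) = 1.62
ỹ = 1.62 / 0.5 = 3.24

3.24%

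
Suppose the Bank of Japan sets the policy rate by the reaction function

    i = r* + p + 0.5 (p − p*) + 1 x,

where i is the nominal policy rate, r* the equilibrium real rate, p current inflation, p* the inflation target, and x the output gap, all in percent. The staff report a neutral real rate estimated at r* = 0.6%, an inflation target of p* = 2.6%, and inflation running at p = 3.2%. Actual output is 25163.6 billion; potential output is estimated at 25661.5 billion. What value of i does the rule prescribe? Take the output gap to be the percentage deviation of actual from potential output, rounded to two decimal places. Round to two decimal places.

2.16%

Output gap = 100 × (25163.6 − 25661.5) / 25661.5 = -1.94%.
i = 0.60 + 3.20 + 0.5 × (3.20 − 2.60) + 1 × (-1.94)
   = 0.60 + 3.2 + 0.3 − 1.94 = 2.16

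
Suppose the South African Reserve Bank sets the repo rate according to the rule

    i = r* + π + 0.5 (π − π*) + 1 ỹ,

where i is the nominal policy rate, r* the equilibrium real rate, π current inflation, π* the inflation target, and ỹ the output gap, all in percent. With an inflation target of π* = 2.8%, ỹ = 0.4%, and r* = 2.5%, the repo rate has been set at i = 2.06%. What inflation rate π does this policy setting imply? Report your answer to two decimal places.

Collecting π: i = r* + (1 + 0.5) π − 0.5 π* + 1 ỹ
1.5 π = 2.06 − 2.5 + 0.5 × 2.8 − 1 × 0.4 = 0.56
π = 0.56 / 1.5 = 0.37

0.37%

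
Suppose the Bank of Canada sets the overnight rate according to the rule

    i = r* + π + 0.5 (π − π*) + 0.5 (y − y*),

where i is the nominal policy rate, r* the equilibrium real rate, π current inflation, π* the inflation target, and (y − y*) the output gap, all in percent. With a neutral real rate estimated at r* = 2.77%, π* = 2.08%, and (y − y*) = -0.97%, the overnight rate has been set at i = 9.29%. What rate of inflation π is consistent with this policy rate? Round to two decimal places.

Collecting π: i = r* + (1 + 0.5) π − 0.5 π* + 0.5 (y − y*)
1.5 π = 9.29 − 2.77 + 0.5 × 2.08 − 0.5 × (-0.97) = 8.045
π = 8.045 / 1.5 = 5.36

5.36%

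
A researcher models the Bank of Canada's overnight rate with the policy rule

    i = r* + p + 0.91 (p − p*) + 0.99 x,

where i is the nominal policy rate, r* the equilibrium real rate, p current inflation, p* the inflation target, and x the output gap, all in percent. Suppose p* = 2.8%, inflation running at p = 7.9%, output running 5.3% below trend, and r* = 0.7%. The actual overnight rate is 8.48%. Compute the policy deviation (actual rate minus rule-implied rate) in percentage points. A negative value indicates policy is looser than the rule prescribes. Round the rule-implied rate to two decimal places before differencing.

0.49 pp

Output 5.3% below potential → x = -5.3.
i = 0.7 + 7.9 + 0.91 × (7.9 − 2.8) + 0.99 × (-5.3)
   = 0.7 + 7.9 + 4.641 − 5.247 = 7.99
Deviation = 8.48 − 7.99 = 0.49 pp.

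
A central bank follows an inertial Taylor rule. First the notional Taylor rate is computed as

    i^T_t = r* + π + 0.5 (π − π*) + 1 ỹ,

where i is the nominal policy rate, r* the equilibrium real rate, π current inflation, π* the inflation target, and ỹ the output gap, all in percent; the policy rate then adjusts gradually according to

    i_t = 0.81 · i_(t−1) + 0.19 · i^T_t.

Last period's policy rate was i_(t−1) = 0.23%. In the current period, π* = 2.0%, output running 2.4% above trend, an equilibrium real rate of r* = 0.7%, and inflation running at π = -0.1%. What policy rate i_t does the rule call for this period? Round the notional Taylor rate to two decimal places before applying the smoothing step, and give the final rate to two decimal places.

0.56%

Output 2.4% above potential → ỹ = 2.4.
i^T_t = 0.7 + (-0.1) + 0.5 × (-0.1 − 2.0) + 1 × 2.4
   = 0.7 − 0.1 − 1.05 + 2.4 = 1.95
i_t = 0.81 × 0.23 + 0.19 × 1.95 = 0.1863 + 0.3705 = 0.56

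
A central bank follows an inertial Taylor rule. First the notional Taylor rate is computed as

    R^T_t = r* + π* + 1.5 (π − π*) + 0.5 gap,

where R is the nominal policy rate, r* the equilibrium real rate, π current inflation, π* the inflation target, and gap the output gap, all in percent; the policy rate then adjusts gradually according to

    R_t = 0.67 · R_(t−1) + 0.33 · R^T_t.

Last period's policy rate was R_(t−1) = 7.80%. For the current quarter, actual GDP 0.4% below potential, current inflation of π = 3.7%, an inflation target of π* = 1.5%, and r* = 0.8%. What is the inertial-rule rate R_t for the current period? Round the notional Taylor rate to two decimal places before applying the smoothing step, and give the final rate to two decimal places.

Output 0.4% below potential → gap = -0.4.
R^T_t = 0.8 + 1.5 + 1.5 × (3.7 − 1.5) + 0.5 × (-0.4)
   = 0.8 + 1.5 + 3.3 − 0.2 = 5.40
R_t = 0.67 × 7.80 + 0.33 × 5.40 = 5.226 + 1.782 = 7.01

7.01%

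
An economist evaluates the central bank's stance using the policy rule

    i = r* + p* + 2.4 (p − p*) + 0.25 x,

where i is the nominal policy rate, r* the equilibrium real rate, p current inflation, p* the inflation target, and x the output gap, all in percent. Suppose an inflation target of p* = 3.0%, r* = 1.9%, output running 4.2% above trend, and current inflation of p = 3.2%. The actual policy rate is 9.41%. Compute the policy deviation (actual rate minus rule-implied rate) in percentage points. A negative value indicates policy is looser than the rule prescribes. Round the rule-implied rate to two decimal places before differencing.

Output 4.2% above potential → x = 4.2.
i = 1.9 + 3.0 + 2.4 × (3.2 − 3.0) + 0.25 × 4.2
   = 1.9 + 3 + 0.48 + 1.05 = 6.43
Deviation = 9.41 − 6.43 = 2.98 pp.

2.98 pp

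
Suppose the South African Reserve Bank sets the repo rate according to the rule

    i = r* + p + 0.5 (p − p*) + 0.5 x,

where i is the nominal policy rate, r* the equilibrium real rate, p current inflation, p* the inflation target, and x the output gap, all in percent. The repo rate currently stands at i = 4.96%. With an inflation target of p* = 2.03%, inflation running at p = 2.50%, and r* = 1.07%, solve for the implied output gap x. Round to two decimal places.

2.31%

0.5 x = 4.96 − 1.07 − 2.50 − 0.5 × (2.50 − 2.03) = 1.155
x = 1.155 / 0.5 = 2.31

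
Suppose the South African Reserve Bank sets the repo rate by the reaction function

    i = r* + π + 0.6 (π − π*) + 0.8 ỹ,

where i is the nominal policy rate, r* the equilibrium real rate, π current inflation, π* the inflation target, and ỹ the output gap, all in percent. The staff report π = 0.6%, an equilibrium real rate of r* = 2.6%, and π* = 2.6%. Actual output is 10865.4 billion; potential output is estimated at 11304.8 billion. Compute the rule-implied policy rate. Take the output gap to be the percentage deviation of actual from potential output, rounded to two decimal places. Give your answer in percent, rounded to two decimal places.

Output gap = 100 × (10865.4 − 11304.8) / 11304.8 = -3.89%.
i = 2.60 + 0.60 + 0.6 × (0.60 − 2.60) + 0.8 × (-3.89)
   = 2.60 + 0.6 − 1.2 − 3.112 = -1.11

-1.11%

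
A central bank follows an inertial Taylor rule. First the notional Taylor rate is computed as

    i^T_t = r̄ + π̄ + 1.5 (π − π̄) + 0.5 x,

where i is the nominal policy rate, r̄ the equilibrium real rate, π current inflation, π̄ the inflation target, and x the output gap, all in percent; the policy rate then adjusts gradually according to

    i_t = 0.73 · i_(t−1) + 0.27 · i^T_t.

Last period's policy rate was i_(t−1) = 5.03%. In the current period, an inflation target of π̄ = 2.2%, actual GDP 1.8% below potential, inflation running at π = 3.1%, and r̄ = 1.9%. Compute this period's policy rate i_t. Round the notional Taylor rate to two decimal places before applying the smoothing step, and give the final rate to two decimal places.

4.90%

Output 1.8% below potential → x = -1.8.
i^T_t = 1.9 + 2.2 + 1.5 × (3.1 − 2.2) + 0.5 × (-1.8)
   = 1.9 + 2.2 + 1.35 − 0.9 = 4.55
i_t = 0.73 × 5.03 + 0.27 × 4.55 = 3.6719 + 1.2285 = 4.90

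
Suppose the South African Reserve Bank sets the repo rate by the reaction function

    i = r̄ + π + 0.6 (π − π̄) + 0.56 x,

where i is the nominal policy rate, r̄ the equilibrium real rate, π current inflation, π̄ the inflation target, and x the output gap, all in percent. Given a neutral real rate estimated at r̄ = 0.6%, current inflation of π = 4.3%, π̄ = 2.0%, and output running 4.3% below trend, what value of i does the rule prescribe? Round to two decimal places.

Output 4.3% below potential → x = -4.3.
i = 0.6 + 4.3 + 0.6 × (4.3 − 2.0) + 0.56 × (-4.3)
   = 0.6 + 4.3 + 1.38 − 2.408 = 3.87

3.87%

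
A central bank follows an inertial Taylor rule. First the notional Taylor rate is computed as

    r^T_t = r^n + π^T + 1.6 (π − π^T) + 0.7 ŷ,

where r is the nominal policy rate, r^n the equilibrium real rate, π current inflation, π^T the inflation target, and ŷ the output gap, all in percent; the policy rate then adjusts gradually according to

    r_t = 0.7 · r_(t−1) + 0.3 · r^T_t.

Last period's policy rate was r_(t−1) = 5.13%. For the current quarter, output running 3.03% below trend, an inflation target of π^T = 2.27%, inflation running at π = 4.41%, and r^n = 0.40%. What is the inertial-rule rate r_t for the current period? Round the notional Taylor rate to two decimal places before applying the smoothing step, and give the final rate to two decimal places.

Output 3.03% below potential → ŷ = -3.03.
r^T_t = 0.40 + 2.27 + 1.6 × (4.41 − 2.27) + 0.7 × (-3.03)
   = 0.40 + 2.27 + 3.424 − 2.121 = 3.97
r_t = 0.7 × 5.13 + 0.3 × 3.97 = 3.591 + 1.191 = 4.78

4.78%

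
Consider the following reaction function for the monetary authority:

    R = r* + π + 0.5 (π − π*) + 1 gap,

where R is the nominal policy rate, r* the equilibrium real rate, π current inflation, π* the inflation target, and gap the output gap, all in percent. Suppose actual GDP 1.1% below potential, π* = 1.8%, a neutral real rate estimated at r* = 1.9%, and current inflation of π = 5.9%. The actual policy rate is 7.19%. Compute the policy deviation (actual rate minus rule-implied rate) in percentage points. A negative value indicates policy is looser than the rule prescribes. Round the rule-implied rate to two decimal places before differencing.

Output 1.1% below potential → gap = -1.1.
R = 1.9 + 5.9 + 0.5 × (5.9 − 1.8) + 1 × (-1.1)
   = 1.9 + 5.9 + 2.05 − 1.1 = 8.75
Deviation = 7.19 − 8.75 = -1.56 pp.

-1.56 pp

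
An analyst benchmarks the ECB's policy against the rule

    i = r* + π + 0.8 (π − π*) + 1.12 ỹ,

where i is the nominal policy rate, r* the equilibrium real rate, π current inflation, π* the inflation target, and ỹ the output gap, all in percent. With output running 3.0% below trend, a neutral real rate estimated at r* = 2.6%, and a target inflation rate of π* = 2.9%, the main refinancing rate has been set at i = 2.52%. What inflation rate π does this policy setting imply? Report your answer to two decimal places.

3.11%

Output 3.0% below potential → ỹ = -3.0.
Collecting π: i = r* + (1 + 0.8) π − 0.8 π* + 1.12 ỹ
1.8 π = 2.52 − 2.6 + 0.8 × 2.9 − 1.12 × (-3.0) = 5.6
π = 5.6 / 1.8 = 3.11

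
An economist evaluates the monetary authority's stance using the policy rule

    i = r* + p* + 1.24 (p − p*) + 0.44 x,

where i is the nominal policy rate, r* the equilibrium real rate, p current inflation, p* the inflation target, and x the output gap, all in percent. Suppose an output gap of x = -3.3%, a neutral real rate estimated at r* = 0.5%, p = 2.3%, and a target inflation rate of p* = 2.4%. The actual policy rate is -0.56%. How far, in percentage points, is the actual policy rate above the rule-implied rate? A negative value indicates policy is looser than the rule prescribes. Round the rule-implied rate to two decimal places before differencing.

i = 0.5 + 2.4 + 1.24 × (2.3 − 2.4) + 0.44 × (-3.3)
   = 0.5 + 2.4 − 0.124 − 1.452 = 1.32
Deviation = -0.56 − 1.32 = -1.88 pp.

-1.88 pp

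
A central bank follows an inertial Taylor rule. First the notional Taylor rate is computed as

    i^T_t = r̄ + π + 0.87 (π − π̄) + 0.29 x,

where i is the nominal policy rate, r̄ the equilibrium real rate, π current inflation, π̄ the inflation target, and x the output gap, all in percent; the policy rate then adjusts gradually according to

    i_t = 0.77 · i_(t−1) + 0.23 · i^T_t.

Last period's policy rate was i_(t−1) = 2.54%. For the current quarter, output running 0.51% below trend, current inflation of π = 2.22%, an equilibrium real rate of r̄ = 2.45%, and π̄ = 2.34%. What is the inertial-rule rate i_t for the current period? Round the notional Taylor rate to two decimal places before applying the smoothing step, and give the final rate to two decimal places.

Output 0.51% below potential → x = -0.51.
i^T_t = 2.45 + 2.22 + 0.87 × (2.22 − 2.34) + 0.29 × (-0.51)
   = 2.45 + 2.22 − 0.1044 − 0.1479 = 4.42
i_t = 0.77 × 2.54 + 0.23 × 4.42 = 1.9558 + 1.0166 = 2.97

2.97%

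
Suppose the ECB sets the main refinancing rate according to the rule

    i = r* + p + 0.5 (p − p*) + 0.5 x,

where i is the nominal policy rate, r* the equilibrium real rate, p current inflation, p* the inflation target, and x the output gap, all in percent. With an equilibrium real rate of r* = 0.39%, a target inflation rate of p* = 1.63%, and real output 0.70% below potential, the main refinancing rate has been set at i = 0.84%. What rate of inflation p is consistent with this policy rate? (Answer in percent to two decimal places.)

1.08%

Output 0.70% below potential → x = -0.70.
Collecting p: i = r* + (1 + 0.5) p − 0.5 p* + 0.5 x
1.5 p = 0.84 − 0.39 + 0.5 × 1.63 − 0.5 × (-0.70) = 1.615
p = 1.615 / 1.5 = 1.08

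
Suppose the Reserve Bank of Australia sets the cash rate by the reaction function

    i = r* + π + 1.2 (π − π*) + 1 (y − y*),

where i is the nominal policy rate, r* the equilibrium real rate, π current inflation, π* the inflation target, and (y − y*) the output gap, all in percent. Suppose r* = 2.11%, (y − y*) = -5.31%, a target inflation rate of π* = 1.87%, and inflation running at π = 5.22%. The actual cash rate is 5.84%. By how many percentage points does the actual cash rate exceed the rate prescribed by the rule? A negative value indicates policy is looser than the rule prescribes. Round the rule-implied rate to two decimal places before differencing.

-0.20 pp

i = 2.11 + 5.22 + 1.2 × (5.22 − 1.87) + 1 × (-5.31)
   = 2.11 + 5.22 + 4.02 − 5.31 = 6.04
Deviation = 5.84 − 6.04 = -0.20 pp.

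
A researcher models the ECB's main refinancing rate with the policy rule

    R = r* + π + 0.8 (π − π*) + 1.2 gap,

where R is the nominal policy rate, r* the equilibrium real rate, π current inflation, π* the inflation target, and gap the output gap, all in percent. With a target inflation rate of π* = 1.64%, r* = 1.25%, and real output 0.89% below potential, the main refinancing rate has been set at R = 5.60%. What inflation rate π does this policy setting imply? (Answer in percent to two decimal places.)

3.74%

Output 0.89% below potential → gap = -0.89.
Collecting π: R = r* + (1 + 0.8) π − 0.8 π* + 1.2 gap
1.8 π = 5.60 − 1.25 + 0.8 × 1.64 − 1.2 × (-0.89) = 6.73
π = 6.73 / 1.8 = 3.74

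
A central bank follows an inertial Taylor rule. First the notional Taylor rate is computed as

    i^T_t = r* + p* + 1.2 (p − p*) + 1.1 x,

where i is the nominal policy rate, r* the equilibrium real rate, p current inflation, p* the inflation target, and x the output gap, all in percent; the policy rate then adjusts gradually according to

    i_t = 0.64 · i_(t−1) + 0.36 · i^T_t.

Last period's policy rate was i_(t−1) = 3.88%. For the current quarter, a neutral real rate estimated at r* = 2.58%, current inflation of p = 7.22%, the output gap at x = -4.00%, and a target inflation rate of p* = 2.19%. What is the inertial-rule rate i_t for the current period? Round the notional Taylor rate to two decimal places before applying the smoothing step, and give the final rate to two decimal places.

4.79%

i^T_t = 2.58 + 2.19 + 1.2 × (7.22 − 2.19) + 1.1 × (-4.00)
   = 2.58 + 2.19 + 6.036 − 4.4 = 6.41
i_t = 0.64 × 3.88 + 0.36 × 6.41 = 2.4832 + 2.3076 = 4.79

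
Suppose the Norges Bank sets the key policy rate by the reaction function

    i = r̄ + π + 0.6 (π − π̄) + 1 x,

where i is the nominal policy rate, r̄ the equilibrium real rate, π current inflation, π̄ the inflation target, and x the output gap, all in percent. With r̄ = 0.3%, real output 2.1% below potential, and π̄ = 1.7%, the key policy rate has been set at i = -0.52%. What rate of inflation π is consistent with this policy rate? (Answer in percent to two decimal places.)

1.44%

Output 2.1% below potential → x = -2.1.
Collecting π: i = r̄ + (1 + 0.6) π − 0.6 π̄ + 1 x
1.6 π = -0.52 − 0.3 + 0.6 × 1.7 − 1 × (-2.1) = 2.3
π = 2.3 / 1.6 = 1.44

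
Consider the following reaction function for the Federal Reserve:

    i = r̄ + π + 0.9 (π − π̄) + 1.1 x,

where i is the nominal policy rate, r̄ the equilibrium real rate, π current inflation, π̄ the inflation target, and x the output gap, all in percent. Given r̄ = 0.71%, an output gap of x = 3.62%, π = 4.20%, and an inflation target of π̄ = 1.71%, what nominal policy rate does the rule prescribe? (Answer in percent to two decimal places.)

11.13%

i = 0.71 + 4.20 + 0.9 × (4.20 − 1.71) + 1.1 × 3.62
   = 0.71 + 4.2 + 2.241 + 3.982 = 11.13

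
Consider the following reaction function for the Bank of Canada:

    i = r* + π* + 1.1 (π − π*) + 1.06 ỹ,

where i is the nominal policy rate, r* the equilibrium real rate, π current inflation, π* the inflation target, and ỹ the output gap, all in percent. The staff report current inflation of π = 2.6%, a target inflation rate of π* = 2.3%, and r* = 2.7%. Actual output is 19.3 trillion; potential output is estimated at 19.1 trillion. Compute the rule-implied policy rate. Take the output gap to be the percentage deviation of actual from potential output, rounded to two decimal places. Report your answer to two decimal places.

6.44%

Output gap = 100 × (19.3 − 19.1) / 19.1 = 1.05%.
i = 2.70 + 2.30 + 1.1 × (2.60 − 2.30) + 1.06 × 1.05
   = 2.70 + 2.3 + 0.33 + 1.113 = 6.44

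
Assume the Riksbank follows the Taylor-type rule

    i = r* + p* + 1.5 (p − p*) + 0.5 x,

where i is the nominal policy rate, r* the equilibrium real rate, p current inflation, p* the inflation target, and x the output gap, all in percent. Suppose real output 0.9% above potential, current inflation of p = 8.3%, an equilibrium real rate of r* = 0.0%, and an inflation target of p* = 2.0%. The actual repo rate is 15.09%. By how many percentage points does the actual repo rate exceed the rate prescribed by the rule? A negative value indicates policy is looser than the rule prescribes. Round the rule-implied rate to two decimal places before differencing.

Output 0.9% above potential → x = 0.9.
i = 0.0 + 2.0 + 1.5 × (8.3 − 2.0) + 0.5 × 0.9
   = 0.0 + 2 + 9.45 + 0.45 = 11.90
Deviation = 15.09 − 11.90 = 3.19 pp.

3.19 pp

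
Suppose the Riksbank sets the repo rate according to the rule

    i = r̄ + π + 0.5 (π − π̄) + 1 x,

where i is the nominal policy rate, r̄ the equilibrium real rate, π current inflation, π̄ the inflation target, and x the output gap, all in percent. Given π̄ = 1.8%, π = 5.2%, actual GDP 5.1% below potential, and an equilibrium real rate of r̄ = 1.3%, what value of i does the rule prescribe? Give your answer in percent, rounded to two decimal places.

Output 5.1% below potential → x = -5.1.
i = 1.3 + 5.2 + 0.5 × (5.2 − 1.8) + 1 × (-5.1)
   = 1.3 + 5.2 + 1.7 − 5.1 = 3.10

3.10%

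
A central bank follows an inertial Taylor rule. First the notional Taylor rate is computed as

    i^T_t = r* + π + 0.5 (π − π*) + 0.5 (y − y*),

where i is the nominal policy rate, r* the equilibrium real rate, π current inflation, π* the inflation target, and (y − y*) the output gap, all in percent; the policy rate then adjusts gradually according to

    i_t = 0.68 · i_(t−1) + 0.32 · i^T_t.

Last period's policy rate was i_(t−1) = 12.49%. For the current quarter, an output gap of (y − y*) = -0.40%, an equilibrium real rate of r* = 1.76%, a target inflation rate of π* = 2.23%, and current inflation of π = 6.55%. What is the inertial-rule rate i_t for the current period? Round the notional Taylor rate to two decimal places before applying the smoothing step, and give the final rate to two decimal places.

11.78%

i^T_t = 1.76 + 6.55 + 0.5 × (6.55 − 2.23) + 0.5 × (-0.40)
   = 1.76 + 6.55 + 2.16 − 0.2 = 10.27
i_t = 0.68 × 12.49 + 0.32 × 10.27 = 8.4932 + 3.2864 = 11.78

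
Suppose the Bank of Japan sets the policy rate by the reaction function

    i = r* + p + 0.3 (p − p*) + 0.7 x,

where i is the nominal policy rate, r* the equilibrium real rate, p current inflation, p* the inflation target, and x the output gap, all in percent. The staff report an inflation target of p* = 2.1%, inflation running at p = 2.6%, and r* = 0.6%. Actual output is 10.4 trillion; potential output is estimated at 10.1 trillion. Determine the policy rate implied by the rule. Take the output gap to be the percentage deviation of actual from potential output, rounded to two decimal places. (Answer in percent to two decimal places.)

5.43%

Output gap = 100 × (10.4 − 10.1) / 10.1 = 2.97%.
i = 0.60 + 2.60 + 0.3 × (2.60 − 2.10) + 0.7 × 2.97
   = 0.60 + 2.6 + 0.15 + 2.079 = 5.43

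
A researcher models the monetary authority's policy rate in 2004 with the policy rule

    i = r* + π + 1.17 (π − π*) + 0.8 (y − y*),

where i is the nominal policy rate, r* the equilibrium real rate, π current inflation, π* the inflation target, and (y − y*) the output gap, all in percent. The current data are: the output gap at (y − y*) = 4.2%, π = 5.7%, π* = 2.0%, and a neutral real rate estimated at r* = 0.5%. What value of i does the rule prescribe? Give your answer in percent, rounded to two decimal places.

13.89%

i = 0.5 + 5.7 + 1.17 × (5.7 − 2.0) + 0.8 × 4.2
   = 0.5 + 5.7 + 4.329 + 3.36 = 13.89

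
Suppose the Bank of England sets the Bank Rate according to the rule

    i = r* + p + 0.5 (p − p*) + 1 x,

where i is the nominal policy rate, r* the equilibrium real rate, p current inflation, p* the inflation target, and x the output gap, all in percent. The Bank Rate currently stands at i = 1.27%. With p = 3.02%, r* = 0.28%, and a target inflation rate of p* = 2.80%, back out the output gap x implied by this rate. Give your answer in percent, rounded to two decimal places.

-2.14%

1 x = 1.27 − 0.28 − 3.02 − 0.5 × (3.02 − 2.80) = -2.14
x = -2.14 / 1 = -2.14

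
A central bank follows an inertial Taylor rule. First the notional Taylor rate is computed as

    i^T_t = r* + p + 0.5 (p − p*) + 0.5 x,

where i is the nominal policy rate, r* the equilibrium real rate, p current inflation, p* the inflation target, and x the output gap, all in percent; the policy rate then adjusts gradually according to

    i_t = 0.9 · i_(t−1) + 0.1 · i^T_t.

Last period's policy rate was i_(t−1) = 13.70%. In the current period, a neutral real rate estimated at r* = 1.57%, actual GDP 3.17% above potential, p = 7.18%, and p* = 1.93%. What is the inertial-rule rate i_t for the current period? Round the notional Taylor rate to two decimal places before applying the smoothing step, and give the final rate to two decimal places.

Output 3.17% above potential → x = 3.17.
i^T_t = 1.57 + 7.18 + 0.5 × (7.18 − 1.93) + 0.5 × 3.17
   = 1.57 + 7.18 + 2.625 + 1.585 = 12.96
i_t = 0.9 × 13.70 + 0.1 × 12.96 = 12.33 + 1.296 = 13.63

13.63%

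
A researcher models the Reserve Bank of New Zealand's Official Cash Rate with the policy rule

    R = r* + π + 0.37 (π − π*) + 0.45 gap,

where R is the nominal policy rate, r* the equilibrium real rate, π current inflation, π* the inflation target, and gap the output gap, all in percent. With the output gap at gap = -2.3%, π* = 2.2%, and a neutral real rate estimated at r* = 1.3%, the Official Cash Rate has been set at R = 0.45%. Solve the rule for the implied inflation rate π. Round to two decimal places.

Collecting π: R = r* + (1 + 0.37) π − 0.37 π* + 0.45 gap
1.37 π = 0.45 − 1.3 + 0.37 × 2.2 − 0.45 × (-2.3) = 0.999
π = 0.999 / 1.37 = 0.73

0.73%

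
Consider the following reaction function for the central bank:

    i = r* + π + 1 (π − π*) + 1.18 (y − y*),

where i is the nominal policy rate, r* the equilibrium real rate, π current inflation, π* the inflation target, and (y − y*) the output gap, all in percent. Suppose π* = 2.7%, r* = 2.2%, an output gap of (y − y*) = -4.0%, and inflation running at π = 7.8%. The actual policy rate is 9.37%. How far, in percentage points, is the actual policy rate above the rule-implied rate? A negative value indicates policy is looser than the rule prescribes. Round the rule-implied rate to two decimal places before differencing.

i = 2.2 + 7.8 + 1 × (7.8 − 2.7) + 1.18 × (-4.0)
   = 2.2 + 7.8 + 5.1 − 4.72 = 10.38
Deviation = 9.37 − 10.38 = -1.01 pp.

-1.01 pp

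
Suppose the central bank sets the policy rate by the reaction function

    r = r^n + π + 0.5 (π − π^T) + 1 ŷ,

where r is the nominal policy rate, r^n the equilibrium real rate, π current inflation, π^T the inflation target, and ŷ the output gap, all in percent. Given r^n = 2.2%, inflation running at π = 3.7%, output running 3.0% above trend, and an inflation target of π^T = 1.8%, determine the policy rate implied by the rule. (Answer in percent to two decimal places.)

9.85%

Output 3.0% above potential → ŷ = 3.0.
r = 2.2 + 3.7 + 0.5 × (3.7 − 1.8) + 1 × 3.0
   = 2.2 + 3.7 + 0.95 + 3 = 9.85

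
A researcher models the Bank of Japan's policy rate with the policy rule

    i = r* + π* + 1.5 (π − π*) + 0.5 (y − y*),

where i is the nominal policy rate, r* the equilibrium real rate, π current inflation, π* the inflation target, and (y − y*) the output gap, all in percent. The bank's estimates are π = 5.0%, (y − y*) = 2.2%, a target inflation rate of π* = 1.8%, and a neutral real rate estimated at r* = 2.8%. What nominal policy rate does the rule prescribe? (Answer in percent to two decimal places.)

10.50%

i = 2.8 + 1.8 + 1.5 × (5.0 − 1.8) + 0.5 × 2.2
   = 2.8 + 1.8 + 4.8 + 1.1 = 10.50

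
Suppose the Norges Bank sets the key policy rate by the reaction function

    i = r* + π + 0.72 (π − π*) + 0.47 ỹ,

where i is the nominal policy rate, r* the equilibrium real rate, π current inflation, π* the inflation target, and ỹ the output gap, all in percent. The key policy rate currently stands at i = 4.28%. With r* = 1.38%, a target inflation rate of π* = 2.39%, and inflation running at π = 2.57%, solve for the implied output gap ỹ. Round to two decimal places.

0.43%

0.47 ỹ = 4.28 − 1.38 − 2.57 − 0.72 × (2.57 − 2.39) = 0.2004
ỹ = 0.2004 / 0.47 = 0.43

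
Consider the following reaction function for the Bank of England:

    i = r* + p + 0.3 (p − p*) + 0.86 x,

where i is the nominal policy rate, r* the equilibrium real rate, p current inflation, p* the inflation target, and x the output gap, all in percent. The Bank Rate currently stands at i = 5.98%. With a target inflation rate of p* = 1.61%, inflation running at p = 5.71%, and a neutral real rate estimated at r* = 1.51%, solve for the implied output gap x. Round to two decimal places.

0.86 x = 5.98 − 1.51 − 5.71 − 0.3 × (5.71 − 1.61) = -2.47
x = -2.47 / 0.86 = -2.87

-2.87%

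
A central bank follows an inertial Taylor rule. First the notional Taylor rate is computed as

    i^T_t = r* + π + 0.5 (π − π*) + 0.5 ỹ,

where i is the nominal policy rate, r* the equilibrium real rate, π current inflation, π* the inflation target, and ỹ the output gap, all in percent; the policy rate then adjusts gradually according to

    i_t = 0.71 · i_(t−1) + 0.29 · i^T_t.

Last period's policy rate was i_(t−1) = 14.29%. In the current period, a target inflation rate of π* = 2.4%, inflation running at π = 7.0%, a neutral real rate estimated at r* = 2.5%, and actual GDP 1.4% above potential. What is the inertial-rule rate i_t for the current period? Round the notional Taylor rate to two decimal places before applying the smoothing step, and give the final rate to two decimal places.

Output 1.4% above potential → ỹ = 1.4.
i^T_t = 2.5 + 7.0 + 0.5 × (7.0 − 2.4) + 0.5 × 1.4
   = 2.5 + 7 + 2.3 + 0.7 = 12.50
i_t = 0.71 × 14.29 + 0.29 × 12.50 = 10.1459 + 3.625 = 13.77

13.77%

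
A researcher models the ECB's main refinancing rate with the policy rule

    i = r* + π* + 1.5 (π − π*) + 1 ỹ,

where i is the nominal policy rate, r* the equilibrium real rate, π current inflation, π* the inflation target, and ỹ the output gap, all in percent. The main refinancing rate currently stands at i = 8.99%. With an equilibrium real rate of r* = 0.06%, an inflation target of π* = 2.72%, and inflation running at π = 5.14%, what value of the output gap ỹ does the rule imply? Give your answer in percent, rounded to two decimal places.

2.58%

1 ỹ = 8.99 − 0.06 − 2.72 − 1.5 × (5.14 − 2.72) = 2.58
ỹ = 2.58 / 1 = 2.58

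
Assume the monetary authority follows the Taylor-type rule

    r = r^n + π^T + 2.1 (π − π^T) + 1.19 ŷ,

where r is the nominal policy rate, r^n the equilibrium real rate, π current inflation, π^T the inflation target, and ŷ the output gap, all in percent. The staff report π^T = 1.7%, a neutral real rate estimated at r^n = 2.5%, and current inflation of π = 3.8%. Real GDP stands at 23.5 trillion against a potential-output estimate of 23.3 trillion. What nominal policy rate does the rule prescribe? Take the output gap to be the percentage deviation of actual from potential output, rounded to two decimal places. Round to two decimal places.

9.63%

Output gap = 100 × (23.5 − 23.3) / 23.3 = 0.86%.
r = 2.50 + 1.70 + 2.1 × (3.80 − 1.70) + 1.19 × 0.86
   = 2.50 + 1.7 + 4.41 + 1.0234 = 9.63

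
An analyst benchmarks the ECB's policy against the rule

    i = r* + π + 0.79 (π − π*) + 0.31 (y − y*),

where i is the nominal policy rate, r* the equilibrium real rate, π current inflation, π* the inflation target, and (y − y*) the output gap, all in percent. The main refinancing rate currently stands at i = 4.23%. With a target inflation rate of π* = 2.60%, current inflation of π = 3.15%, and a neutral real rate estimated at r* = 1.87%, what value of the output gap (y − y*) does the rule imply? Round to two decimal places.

0.31 (y − y*) = 4.23 − 1.87 − 3.15 − 0.79 × (3.15 − 2.60) = -1.2245
(y − y*) = -1.2245 / 0.31 = -3.95

-3.95%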